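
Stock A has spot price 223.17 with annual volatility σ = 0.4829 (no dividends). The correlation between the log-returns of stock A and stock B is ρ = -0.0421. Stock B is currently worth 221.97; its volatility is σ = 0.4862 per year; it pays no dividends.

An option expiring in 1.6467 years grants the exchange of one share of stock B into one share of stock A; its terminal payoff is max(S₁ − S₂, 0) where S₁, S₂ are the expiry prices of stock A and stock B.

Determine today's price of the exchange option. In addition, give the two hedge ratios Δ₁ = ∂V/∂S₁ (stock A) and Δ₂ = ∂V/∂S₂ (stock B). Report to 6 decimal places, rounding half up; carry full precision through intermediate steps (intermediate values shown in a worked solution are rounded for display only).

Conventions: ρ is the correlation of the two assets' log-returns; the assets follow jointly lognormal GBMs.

σ_eff = √(σ₁² + σ₂² − 2ρσ₁σ₂) = √(0.4829² + 0.4862² − 2·-0.0421·0.4829·0.4862) = 0.699537
d₁ = (ln(S₁/S₂) + (q₂ − q₁ + σ_eff²/2)T) / (σ_eff√T) = (ln(223.17/221.97) + (0.0 − 0.0 + 0.244676)·1.6467) / 0.897672 = 0.454842
d₂ = d₁ − σ_eff√T = 0.454842 − 0.897672 = -0.442830
N(d₁) = 0.675389,  N(d₂) = 0.328944
V = S₁·e^{−q₁T}·N(d₁) − S₂·e^{−q₂T}·N(d₂) = 150.726490 − 73.015777 = 77.710712
Key observation: no risk-free rate is needed — with the second asset as numeraire the exchange option is a call on the ratio S₁/S₂, and r cancels out of the value.
Δ₁ = e^{−q₁T}·N(d₁) = 0.675389;  Δ₂ = −e^{−q₂T}·N(d₂) = -0.328944

exchange price = 77.710712
Δ1 = 0.675389
Δ2 = -0.328944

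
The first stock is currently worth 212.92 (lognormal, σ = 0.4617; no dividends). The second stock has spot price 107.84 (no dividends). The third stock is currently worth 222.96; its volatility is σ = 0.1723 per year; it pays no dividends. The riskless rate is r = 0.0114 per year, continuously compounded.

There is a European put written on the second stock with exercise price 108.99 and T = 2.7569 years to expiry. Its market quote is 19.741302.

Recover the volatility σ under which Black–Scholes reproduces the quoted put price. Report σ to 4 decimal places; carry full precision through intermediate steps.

At σ = 0.2977 the Black–Scholes value reproduces the quote:
σ√T = 0.2977·√2.7569 = 0.494299
d₁ = (ln(S/K) + (r+σ²/2)T) / (σ√T) = (ln(107.84/108.99) + (0.0114+0.2977²/2)·2.7569) / 0.494299 = (-0.010607 + 0.153594) / 0.494299 = 0.289272
d₂ = d₁ − σ√T = 0.289272 − 0.494299 = -0.205027
e^{−rT} = 0.969060
N(−d₁) = 0.386187,  N(−d₂) = 0.581224
V = K·e^{−rT}·N(−d₂) − S·N(−d₁) = 61.387670 − 41.646367 = 19.741302 (matching the quote); vega is positive throughout, so no other σ reproduces this price

sigma = 0.2977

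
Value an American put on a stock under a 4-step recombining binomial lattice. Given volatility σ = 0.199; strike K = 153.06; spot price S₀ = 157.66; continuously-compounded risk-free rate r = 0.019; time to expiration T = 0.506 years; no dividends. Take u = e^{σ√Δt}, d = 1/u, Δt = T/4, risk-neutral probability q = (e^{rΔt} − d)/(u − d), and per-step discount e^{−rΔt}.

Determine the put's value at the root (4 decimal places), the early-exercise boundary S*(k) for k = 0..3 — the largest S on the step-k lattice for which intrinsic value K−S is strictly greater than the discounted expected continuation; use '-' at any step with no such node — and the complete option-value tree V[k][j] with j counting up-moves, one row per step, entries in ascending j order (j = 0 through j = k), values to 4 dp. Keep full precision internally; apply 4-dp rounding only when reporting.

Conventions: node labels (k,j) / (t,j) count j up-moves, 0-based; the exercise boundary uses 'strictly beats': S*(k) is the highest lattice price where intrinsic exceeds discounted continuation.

price = 6.2043
boundary = - - - 127.4988
tree:
6.2043
10.4066 2.0202
16.8009 4.0444 0.0000
25.5612 8.0969 0.0000 0.0000
34.2734 16.2101 0.0000 0.0000 0.0000

Δt=0.12650, u=1.07334, d=0.93167, q=0.49930, disc=e^(-rΔt)=0.99760
k=4 terminal: V=max(K-S,0) → 34.2734 16.2101 0.0000 0.0000 0.0000
k=3: j=0 S=127.4988 intr=25.5612 cont=25.1938 V=25.5612[EX]; j=1 S=146.8869 intr=6.1731 cont=8.0969 V=8.0969[hold]; j=2 S=169.2232 intr=0.0000 cont=0.0000 V=0.0000[hold]; j=3 S=194.9562 intr=0.0000 cont=0.0000 V=0.0000[hold]  S*(3)=127.4988
k=2: j=0 S=136.8499 intr=16.2101 cont=16.8009 V=16.8009[hold]; j=1 S=157.6600 intr=0.0000 cont=4.0444 V=4.0444[hold]; j=2 S=181.6346 intr=0.0000 cont=0.0000 V=0.0000[hold]  S*(2)=-
k=1: j=0 S=146.8869 intr=6.1731 cont=10.4066 V=10.4066[hold]; j=1 S=169.2232 intr=0.0000 cont=2.0202 V=2.0202[hold]  S*(1)=-
k=0: j=0 S=157.6600 intr=0.0000 cont=6.2043 V=6.2043[hold]  S*(0)=-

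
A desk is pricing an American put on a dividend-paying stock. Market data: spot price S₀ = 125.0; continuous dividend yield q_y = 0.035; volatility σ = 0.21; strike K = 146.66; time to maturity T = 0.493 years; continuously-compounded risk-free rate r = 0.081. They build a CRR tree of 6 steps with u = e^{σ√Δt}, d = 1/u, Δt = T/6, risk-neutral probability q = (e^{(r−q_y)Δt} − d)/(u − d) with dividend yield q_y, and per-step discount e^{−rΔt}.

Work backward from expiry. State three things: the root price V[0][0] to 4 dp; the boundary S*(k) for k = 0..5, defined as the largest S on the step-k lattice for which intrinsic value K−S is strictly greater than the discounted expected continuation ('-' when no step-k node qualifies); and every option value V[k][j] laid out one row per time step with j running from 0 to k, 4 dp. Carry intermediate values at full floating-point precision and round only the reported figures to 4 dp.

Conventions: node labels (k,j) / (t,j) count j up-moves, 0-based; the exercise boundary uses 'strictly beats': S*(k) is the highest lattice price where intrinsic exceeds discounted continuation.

price = 21.7046
boundary = - 117.6975 125.0000 117.6975 125.0000 132.7556
tree:
21.7046
28.9625 15.1881
35.8384 21.6600 9.3235
42.3126 28.9625 14.5484 4.5509
48.4085 35.8384 21.6600 8.0764 1.3080
54.1484 42.3126 28.9625 13.9044 2.7227 0.0000
59.5529 48.4085 35.8384 21.6600 5.6677 0.0000 0.0000

Δt=0.08217, u=1.06204, d=0.94158, q=0.51639, disc=e^(-rΔt)=0.99337
k=6 terminal: V=max(K-S,0) → 59.5529 48.4085 35.8384 21.6600 5.6677 0.0000 0.0000
k=5: j=0 S=92.5116 intr=54.1484 cont=53.4412 V=54.1484[EX]; j=1 S=104.3474 intr=42.3126 cont=41.6394 V=42.3126[EX]; j=2 S=117.6975 intr=28.9625 cont=28.3276 V=28.9625[EX]; j=3 S=132.7556 intr=13.9044 cont=13.3128 V=13.9044[EX]; j=4 S=149.7402 intr=0.0000 cont=2.7227 V=2.7227[hold]; j=5 S=168.8977 intr=0.0000 cont=0.0000 V=0.0000[hold]  S*(5)=132.7556
k=4: j=0 S=98.2515 intr=48.4085 cont=47.7178 V=48.4085[EX]; j=1 S=110.8216 intr=35.8384 cont=35.1838 V=35.8384[EX]; j=2 S=125.0000 intr=21.6600 cont=21.0461 V=21.6600[EX]; j=3 S=140.9923 intr=5.6677 cont=8.0764 V=8.0764[hold]; j=4 S=159.0307 intr=0.0000 cont=1.3080 V=1.3080[hold]  S*(4)=125.0000
k=3: j=0 S=104.3474 intr=42.3126 cont=41.6394 V=42.3126[EX]; j=1 S=117.6975 intr=28.9625 cont=28.3276 V=28.9625[EX]; j=2 S=132.7556 intr=13.9044 cont=14.5484 V=14.5484[hold]; j=3 S=149.7402 intr=0.0000 cont=4.5509 V=4.5509[hold]  S*(3)=117.6975
k=2: j=0 S=110.8216 intr=35.8384 cont=35.1838 V=35.8384[EX]; j=1 S=125.0000 intr=21.6600 cont=21.3764 V=21.6600[EX]; j=2 S=140.9923 intr=5.6677 cont=9.3235 V=9.3235[hold]  S*(2)=125.0000
k=1: j=0 S=117.6975 intr=28.9625 cont=28.3276 V=28.9625[EX]; j=1 S=132.7556 intr=13.9044 cont=15.1881 V=15.1881[hold]  S*(1)=117.6975
k=0: j=0 S=125.0000 intr=21.6600 cont=21.7046 V=21.7046[hold]  S*(0)=-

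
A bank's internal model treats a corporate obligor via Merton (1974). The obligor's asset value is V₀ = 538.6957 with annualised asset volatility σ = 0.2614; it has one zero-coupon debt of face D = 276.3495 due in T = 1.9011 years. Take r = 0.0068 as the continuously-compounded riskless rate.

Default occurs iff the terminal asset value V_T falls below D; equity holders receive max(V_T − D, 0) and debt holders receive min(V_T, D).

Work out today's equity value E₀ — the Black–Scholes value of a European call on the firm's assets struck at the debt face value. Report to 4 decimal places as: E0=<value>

E0=267.4523

Apply the equity-as-call identities (strike 276.3495, horizon 1.9011 years):
d₁ = [ln(V₀/D) + (r + σ²/2)T] / (σ√T)
   = [ln(538.6957/276.3495) + (0.0068 + 0.5·0.2614²)·1.9011] / (0.2614·√1.9011)
   = [0.667484 + 0.077879] / 0.360419 = 2.068044
d₂ = d₁ − σ√T = 2.068044 − 0.360419 = 1.707625
N(d₁) = 0.980682,  N(d₂) = 0.956147,  e^(−rT) = 0.987156
E₀ = V₀·N(d₁) − D·e^(−rT)·N(d₂)
   = 538.6957·0.980682 − 276.3495·0.987156·0.956147 = 267.452316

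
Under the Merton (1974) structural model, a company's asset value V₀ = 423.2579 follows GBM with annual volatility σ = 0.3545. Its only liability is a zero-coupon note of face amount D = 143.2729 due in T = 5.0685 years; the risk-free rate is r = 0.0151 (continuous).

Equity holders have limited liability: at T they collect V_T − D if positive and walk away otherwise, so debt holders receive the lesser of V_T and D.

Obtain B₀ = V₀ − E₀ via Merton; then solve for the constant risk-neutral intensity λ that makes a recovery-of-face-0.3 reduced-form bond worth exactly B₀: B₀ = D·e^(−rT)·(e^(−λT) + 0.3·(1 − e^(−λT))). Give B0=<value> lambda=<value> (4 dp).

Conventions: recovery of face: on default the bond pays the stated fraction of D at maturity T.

Equity is a call on the firm's assets struck at D = 143.2729:
d₁ = [ln(V₀/D) + (r + σ²/2)T] / (σ√T)
   = [ln(423.2579/143.2729) + (0.0151 + 0.5·0.3545²)·5.0685] / (0.3545·√5.0685)
   = [1.083230 + 0.395014] / 0.798098 = 1.852211
d₂ = d₁ − σ√T = 1.852211 − 0.798098 = 1.054113
N(d₁) = 0.968002,  N(d₂) = 0.854084,  e^(−rT) = 0.926321
E₀ = V₀·N(d₁) − D·e^(−rT)·N(d₂)
   = 423.2579·0.968002 − 143.2729·0.926321·0.854084 = 296.363307
B₀ = V₀ − E₀ = 423.2579 − 296.363307 = 126.894593
e^(−λT) = (B₀·e^(rT)/D − 0.3)/(1 − 0.3) = (126.8946·1.079539/143.2729 − 0.3)/0.7 = 0.93733043
λ = −ln(0.93733043)/5.0685 = 0.012769

B0=126.8946 lambda=0.0128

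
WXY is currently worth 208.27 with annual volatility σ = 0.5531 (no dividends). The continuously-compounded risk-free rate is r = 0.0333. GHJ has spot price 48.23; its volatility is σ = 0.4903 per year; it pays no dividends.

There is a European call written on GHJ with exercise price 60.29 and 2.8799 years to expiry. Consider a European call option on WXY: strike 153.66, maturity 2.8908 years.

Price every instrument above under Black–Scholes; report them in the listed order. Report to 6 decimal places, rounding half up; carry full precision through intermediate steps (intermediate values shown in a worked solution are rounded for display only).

[GHJ call K=60.29]
σ√T = 0.4903·√2.8799 = 0.832052
d₁ = (ln(S/K) + (r+σ²/2)T) / (σ√T) = (ln(48.23/60.29) + (0.0333+0.4903²/2)·2.8799) / 0.832052 = (-0.223185 + 0.442056) / 0.832052 = 0.263050
d₂ = d₁ − σ√T = 0.263050 − 0.832052 = -0.569003
e^{−rT} = 0.908554
N(d₁) = 0.603744,  N(d₂) = 0.284677
price = S·N(d₁) − K·e^{−rT}·N(d₂) = 29.118567 − 15.593689 = 13.524878
[WXY call K=153.66]
σ√T = 0.5531·√2.8908 = 0.940400
d₁ = (ln(S/K) + (r+σ²/2)T) / (σ√T) = (ln(208.27/153.66) + (0.0333+0.5531²/2)·2.8908) / 0.940400 = (0.304093 + 0.538440) / 0.940400 = 0.895930
d₂ = d₁ − σ√T = 0.895930 − 0.940400 = -0.044470
e^{−rT} = 0.908225
N(d₁) = 0.814855,  N(d₂) = 0.482265
price = S·N(d₁) − K·e^{−rT}·N(d₂) = 169.709841 − 67.303816 = 102.406025

price(GHJ call K=60.29) = 13.524878
price(WXY call K=153.66) = 102.406025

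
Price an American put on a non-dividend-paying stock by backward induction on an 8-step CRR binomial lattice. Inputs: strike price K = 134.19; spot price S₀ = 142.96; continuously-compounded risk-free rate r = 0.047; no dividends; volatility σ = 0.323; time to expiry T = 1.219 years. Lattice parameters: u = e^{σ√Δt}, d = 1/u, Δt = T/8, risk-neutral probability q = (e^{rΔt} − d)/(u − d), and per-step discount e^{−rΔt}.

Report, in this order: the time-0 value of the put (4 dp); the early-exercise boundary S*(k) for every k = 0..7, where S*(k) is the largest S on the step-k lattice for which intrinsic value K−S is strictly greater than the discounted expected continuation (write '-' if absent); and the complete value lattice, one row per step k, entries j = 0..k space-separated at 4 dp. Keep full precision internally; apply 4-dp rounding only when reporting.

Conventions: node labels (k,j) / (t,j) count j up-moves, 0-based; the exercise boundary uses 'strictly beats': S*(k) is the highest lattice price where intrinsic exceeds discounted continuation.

Δt=0.15238  u=1.13438  d=0.88154  q=0.49695  discount=0.99286
step 8 (expiry): payoffs max(K−S,0) = 82.0520 67.0982 47.8555 23.0937 0.0000 0.0000 0.0000 0.0000 0.0000
step 7: (k=7,j=0): S=59.1442, K−S=75.0458, hold=74.0882 ⇒ V=75.0458 exercise | (k=7,j=1): S=76.1074, K−S=58.0826, hold=57.1250 ⇒ V=58.0826 exercise | (k=7,j=2): S=97.9359, K−S=36.2541, hold=35.2965 ⇒ V=36.2541 exercise | (k=7,j=3): S=126.0251, K−S=8.1649, hold=11.5345 ⇒ V=11.5345 continue | (k=7,j=4): S=162.1706, K−S=0.0000, hold=0.0000 ⇒ V=0.0000 continue | (k=7,j=5): S=208.6830, K−S=0.0000, hold=0.0000 ⇒ V=0.0000 continue | (k=7,j=6): S=268.5357, K−S=0.0000, hold=0.0000 ⇒ V=0.0000 continue | (k=7,j=7): S=345.5549, K−S=0.0000, hold=0.0000 ⇒ V=0.0000 continue  boundary S*=97.9359
step 6: (k=6,j=0): S=67.0918, K−S=67.0982, hold=66.1406 ⇒ V=67.0982 exercise | (k=6,j=1): S=86.3345, K−S=47.8555, hold=46.8979 ⇒ V=47.8555 exercise | (k=6,j=2): S=111.0963, K−S=23.0937, hold=23.7987 ⇒ V=23.7987 continue | (k=6,j=3): S=142.9600, K−S=0.0000, hold=5.7610 ⇒ V=5.7610 continue | (k=6,j=4): S=183.9626, K−S=0.0000, hold=0.0000 ⇒ V=0.0000 continue | (k=6,j=5): S=236.7252, K−S=0.0000, hold=0.0000 ⇒ V=0.0000 continue | (k=6,j=6): S=304.6208, K−S=0.0000, hold=0.0000 ⇒ V=0.0000 continue  boundary S*=86.3345
step 5: (k=5,j=0): S=76.1074, K−S=58.0826, hold=57.1250 ⇒ V=58.0826 exercise | (k=5,j=1): S=97.9359, K−S=36.2541, hold=35.6443 ⇒ V=36.2541 exercise | (k=5,j=2): S=126.0251, K−S=8.1649, hold=14.7290 ⇒ V=14.7290 continue | (k=5,j=3): S=162.1706, K−S=0.0000, hold=2.8774 ⇒ V=2.8774 continue | (k=5,j=4): S=208.6830, K−S=0.0000, hold=0.0000 ⇒ V=0.0000 continue | (k=5,j=5): S=268.5357, K−S=0.0000, hold=0.0000 ⇒ V=0.0000 continue  boundary S*=97.9359
step 4: (k=4,j=0): S=86.3345, K−S=47.8555, hold=46.8979 ⇒ V=47.8555 exercise | (k=4,j=1): S=111.0963, K−S=23.0937, hold=25.3749 ⇒ V=25.3749 continue | (k=4,j=2): S=142.9600, K−S=0.0000, hold=8.7763 ⇒ V=8.7763 continue | (k=4,j=3): S=183.9626, K−S=0.0000, hold=1.4372 ⇒ V=1.4372 continue | (k=4,j=4): S=236.7252, K−S=0.0000, hold=0.0000 ⇒ V=0.0000 continue  boundary S*=86.3345
step 3: (k=3,j=0): S=97.9359, K−S=36.2541, hold=36.4220 ⇒ V=36.4220 continue | (k=3,j=1): S=126.0251, K−S=8.1649, hold=17.0041 ⇒ V=17.0041 continue | (k=3,j=2): S=162.1706, K−S=0.0000, hold=5.0925 ⇒ V=5.0925 continue | (k=3,j=3): S=208.6830, K−S=0.0000, hold=0.7178 ⇒ V=0.7178 continue  boundary S*=-
step 2: (k=2,j=0): S=111.0963, K−S=23.0937, hold=26.5813 ⇒ V=26.5813 continue | (k=2,j=1): S=142.9600, K−S=0.0000, hold=11.0056 ⇒ V=11.0056 continue | (k=2,j=2): S=183.9626, K−S=0.0000, hold=2.8977 ⇒ V=2.8977 continue  boundary S*=-
step 1: (k=1,j=0): S=126.0251, K−S=8.1649, hold=18.7065 ⇒ V=18.7065 continue | (k=1,j=1): S=162.1706, K−S=0.0000, hold=6.9266 ⇒ V=6.9266 continue  boundary S*=-
step 0: (k=0,j=0): S=142.9600, K−S=0.0000, hold=12.7608 ⇒ V=12.7608 continue  boundary S*=-

price = 12.7608
boundary = - - - - 86.3345 97.9359 86.3345 97.9359
tree:
12.7608
18.7065 6.9266
26.5813 11.0056 2.8977
36.4220 17.0041 5.0925 0.7178
47.8555 25.3749 8.7763 1.4372 0.0000
58.0826 36.2541 14.7290 2.8774 0.0000 0.0000
67.0982 47.8555 23.7987 5.7610 0.0000 0.0000 0.0000
75.0458 58.0826 36.2541 11.5345 0.0000 0.0000 0.0000 0.0000
82.0520 67.0982 47.8555 23.0937 0.0000 0.0000 0.0000 0.0000 0.0000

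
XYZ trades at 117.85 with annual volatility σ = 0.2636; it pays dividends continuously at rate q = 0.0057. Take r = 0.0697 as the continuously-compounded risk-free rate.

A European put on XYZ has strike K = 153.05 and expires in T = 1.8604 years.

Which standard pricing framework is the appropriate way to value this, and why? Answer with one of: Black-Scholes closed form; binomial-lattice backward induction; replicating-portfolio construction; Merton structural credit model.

Key observation: everything needed for the exact continuous-time valuation of the European put on XYZ (strike 153.05) is given, and no feature rules the closed form out.

framework: Black-Scholes closed form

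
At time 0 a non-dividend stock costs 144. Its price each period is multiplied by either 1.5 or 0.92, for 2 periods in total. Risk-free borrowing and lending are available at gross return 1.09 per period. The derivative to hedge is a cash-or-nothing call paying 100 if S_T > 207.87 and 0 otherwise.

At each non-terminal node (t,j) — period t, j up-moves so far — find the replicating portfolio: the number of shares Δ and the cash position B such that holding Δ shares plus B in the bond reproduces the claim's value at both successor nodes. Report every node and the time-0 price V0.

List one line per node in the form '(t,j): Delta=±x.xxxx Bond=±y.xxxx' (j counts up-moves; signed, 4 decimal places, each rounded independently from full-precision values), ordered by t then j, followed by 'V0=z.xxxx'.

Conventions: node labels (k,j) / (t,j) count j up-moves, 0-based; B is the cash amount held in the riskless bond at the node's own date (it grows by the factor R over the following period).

(0,0): Delta=0.3220 Bond=-39.1316
(1,0): Delta=0.0000 Bond=0.0000
(1,1): Delta=0.7982 Bond=-145.5236
V0=7.2308

No-arbitrage ⇒ martingale measure with p* = (R−d)/(u−d) = 0.2931.
Payoffs at expiry: V(2,0)=0.0000, V(2,1)=0.0000, V(2,2)=100.0000
  t=1,j=0: stock 132.4800 → up 198.7200 (V=0.0000), down 121.8816 (V=0.0000). Price 0.0000; hedge Δ=0.0000, bond B=0.0000.
  t=1,j=1: stock 216.0000 → up 324.0000 (V=100.0000), down 198.7200 (V=0.0000). Price 26.8902; hedge Δ=0.7982, bond B=-145.5236.
  t=0,j=0: stock 144.0000 → up 216.0000 (V=26.8902), down 132.4800 (V=0.0000). Price 7.2308; hedge Δ=0.3220, bond B=-39.1316.
As a check, the time-0 holding Δ(0,0)·S0 + B(0,0) comes to 7.2308 — exactly V0.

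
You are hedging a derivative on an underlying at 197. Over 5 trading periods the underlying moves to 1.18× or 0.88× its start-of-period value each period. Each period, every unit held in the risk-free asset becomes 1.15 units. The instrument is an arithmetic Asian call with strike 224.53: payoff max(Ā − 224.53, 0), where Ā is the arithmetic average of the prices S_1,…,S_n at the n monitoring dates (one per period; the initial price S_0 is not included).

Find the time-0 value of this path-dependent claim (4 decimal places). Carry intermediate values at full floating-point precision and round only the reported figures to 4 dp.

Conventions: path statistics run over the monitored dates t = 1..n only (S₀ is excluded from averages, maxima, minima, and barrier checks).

price = 40.6439

With p* = (R−d)/(u−d) = 0.9000, sum probability × payoff across the paths and divide by R^5.
Enumerate all 2^5 = 32 price paths (U = up ×1.18, D = down ×0.88); each path with k up-moves has probability p*^k·(1−p*)^(5−k).
DDDDD: Ā=136.4540, payoff=0.0000, prob=0.000010
UDDDD: Ā=182.9724, payoff=0.0000, prob=0.000090
DUDDD: Ā=171.1524, payoff=0.0000, prob=0.000090
UUDDD: Ā=229.4998, payoff=4.9698, prob=0.000810
DDUDD: Ā=160.7508, payoff=0.0000, prob=0.000090
UDUDD: Ā=215.5522, payoff=0.0000, prob=0.000810
DUUDD: Ā=203.7322, payoff=0.0000, prob=0.000810
UUUDD: Ā=273.1864, payoff=48.6564, prob=0.007290
DDDUD: Ā=151.5974, payoff=0.0000, prob=0.000090
UDDUD: Ā=203.2783, payoff=0.0000, prob=0.000810
DUDUD: Ā=191.4583, payoff=0.0000, prob=0.000810
UUDUD: Ā=256.7282, payoff=32.1982, prob=0.007290
DDUUD: Ā=181.0567, payoff=0.0000, prob=0.000810
UDUUD: Ā=242.7806, payoff=18.2506, prob=0.007290
DUUUD: Ā=230.9606, payoff=6.4306, prob=0.007290
UUUUD: Ā=309.6972, payoff=85.1672, prob=0.065610
DDDDU: Ā=143.5424, payoff=0.0000, prob=0.000090
UDDDU: Ā=192.4773, payoff=0.0000, prob=0.000810
DUDDU: Ā=180.6573, payoff=0.0000, prob=0.000810
UUDDU: Ā=242.2450, payoff=17.7150, prob=0.007290
DDUDU: Ā=170.2557, payoff=0.0000, prob=0.000810
UDUDU: Ā=228.2974, payoff=3.7674, prob=0.007290
DUUDU: Ā=216.4774, payoff=0.0000, prob=0.007290
UUUDU: Ā=290.2765, payoff=65.7465, prob=0.065610
DDDUU: Ā=161.1023, payoff=0.0000, prob=0.000810
UDDUU: Ā=216.0235, payoff=0.0000, prob=0.007290
DUDUU: Ā=204.2035, payoff=0.0000, prob=0.007290
UUDUU: Ā=273.8184, payoff=49.2884, prob=0.065610
DDUUU: Ā=193.8019, payoff=0.0000, prob=0.007290
UDUUU: Ā=259.8708, payoff=35.3408, prob=0.065610
DUUUU: Ā=248.0508, payoff=23.5208, prob=0.065610
UUUUU: Ā=332.6135, payoff=108.0835, prob=0.590490
Price = Σ prob·payoff / R^5 = 81.749387 / 2.011357 = 40.6439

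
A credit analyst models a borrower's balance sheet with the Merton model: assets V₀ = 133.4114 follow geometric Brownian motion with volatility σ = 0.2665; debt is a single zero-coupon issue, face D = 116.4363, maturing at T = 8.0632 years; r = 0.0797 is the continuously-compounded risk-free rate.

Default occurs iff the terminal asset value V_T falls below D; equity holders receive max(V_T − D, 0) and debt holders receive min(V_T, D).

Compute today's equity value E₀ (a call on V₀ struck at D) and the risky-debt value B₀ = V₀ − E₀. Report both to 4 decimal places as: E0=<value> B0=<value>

Equity is a call on the firm's assets struck at D = 116.4363:
d₁ = [ln(V₀/D) + (r + σ²/2)T] / (σ√T)
   = [ln(133.4114/116.4363) + (0.0797 + 0.5·0.2665²)·8.0632] / (0.2665·√8.0632)
   = [0.136093 + 0.928970] / 0.756747 = 1.407423
d₂ = d₁ − σ√T = 1.407423 − 0.756747 = 0.650675
N(d₁) = 0.920349,  N(d₂) = 0.742372,  e^(−rT) = 0.525904
E₀ = V₀·N(d₁) − D·e^(−rT)·N(d₂)
   = 133.4114·0.920349 − 116.4363·0.525904·0.742372 = 77.326425
B₀ = V₀ − E₀ = 133.4114 − 77.326425 = 56.084975

E0=77.3264 B0=56.0850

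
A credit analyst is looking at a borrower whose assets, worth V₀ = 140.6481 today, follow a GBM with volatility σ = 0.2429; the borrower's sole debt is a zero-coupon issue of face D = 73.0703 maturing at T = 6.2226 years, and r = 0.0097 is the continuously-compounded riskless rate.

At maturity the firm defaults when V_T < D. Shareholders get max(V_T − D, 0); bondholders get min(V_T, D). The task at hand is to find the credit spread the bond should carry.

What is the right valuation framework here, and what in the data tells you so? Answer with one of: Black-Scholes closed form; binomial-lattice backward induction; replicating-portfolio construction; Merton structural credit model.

framework: Merton structural credit model

Key observation: a levered firm with one bullet debt due at 6.2226 years is the canonical structural-credit setup: equity is a call on the firm's assets struck at the face value.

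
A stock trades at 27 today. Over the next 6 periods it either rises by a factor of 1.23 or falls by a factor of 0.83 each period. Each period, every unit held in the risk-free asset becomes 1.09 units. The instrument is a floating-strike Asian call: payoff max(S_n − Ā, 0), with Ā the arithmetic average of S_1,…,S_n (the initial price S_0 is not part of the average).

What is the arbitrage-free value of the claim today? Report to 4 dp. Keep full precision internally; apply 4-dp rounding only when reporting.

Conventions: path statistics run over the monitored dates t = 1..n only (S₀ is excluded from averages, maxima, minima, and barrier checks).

price = 5.5773

Under the martingale measure an up-move has probability p* = 0.6500; value the claim as the probability-weighted average of per-path payoffs, discounted 6 periods at R = 1.09.
Enumerate all 2^6 = 64 price paths (U = up ×1.23, D = down ×0.83); each path with k up-moves has probability p*^k·(1−p*)^(6−k).
DDDDDD: Ā=14.7875, payoff=0.0000, prob=0.001838
UDDDDD: Ā=21.9140, payoff=0.0000, prob=0.003414
DUDDDD: Ā=20.1140, payoff=0.0000, prob=0.003414
UUDDDD: Ā=29.8075, payoff=0.0000, prob=0.006340
DDUDDD: Ā=18.6200, payoff=0.0000, prob=0.003414
UDUDDD: Ā=27.5935, payoff=0.0000, prob=0.006340
DUUDDD: Ā=25.7935, payoff=0.0000, prob=0.006340
UUUDDD: Ā=38.2242, payoff=0.0000, prob=0.011775
DDDUDD: Ā=17.3800, payoff=0.0000, prob=0.003414
UDDUDD: Ā=25.7559, payoff=0.0000, prob=0.006340
DUDUDD: Ā=23.9559, payoff=0.0000, prob=0.006340
UUDUDD: Ā=35.5009, payoff=0.0000, prob=0.011775
DDUUDD: Ā=22.4619, payoff=0.0000, prob=0.006340
UDUUDD: Ā=33.2869, payoff=0.0000, prob=0.011775
DUUUDD: Ā=31.4869, payoff=0.0000, prob=0.011775
UUUUDD: Ā=46.6614, payoff=0.0000, prob=0.021867
DDDDUD: Ā=16.3508, payoff=0.0000, prob=0.003414
UDDDUD: Ā=24.2307, payoff=0.0000, prob=0.006340
DUDDUD: Ā=22.4307, payoff=0.0000, prob=0.006340
UUDDUD: Ā=33.2407, payoff=0.0000, prob=0.011775
DDUDUD: Ā=20.9367, payoff=0.0000, prob=0.006340
UDUDUD: Ā=31.0267, payoff=0.0000, prob=0.011775
DUUDUD: Ā=29.2267, payoff=0.0000, prob=0.011775
UUUDUD: Ā=43.3118, payoff=0.0000, prob=0.021867
DDDUUD: Ā=19.6967, payoff=0.0000, prob=0.006340
UDDUUD: Ā=29.1890, payoff=0.0000, prob=0.011775
DUDUUD: Ā=27.3890, payoff=1.3395, prob=0.011775
UUDUUD: Ā=40.5886, payoff=1.9850, prob=0.021867
DDUUUD: Ā=25.8950, payoff=2.8335, prob=0.011775
UDUUUD: Ā=38.3746, payoff=4.1990, prob=0.021867
DUUUUD: Ā=36.5746, payoff=5.9990, prob=0.021867
UUUUUD: Ā=54.2009, payoff=8.8901, prob=0.040610
DDDDDU: Ā=15.4965, payoff=0.0000, prob=0.003414
UDDDDU: Ā=22.9648, payoff=0.0000, prob=0.006340
DUDDDU: Ā=21.1648, payoff=0.0000, prob=0.006340
UUDDDU: Ā=31.3646, payoff=0.0000, prob=0.011775
DDUDDU: Ā=19.6708, payoff=0.0000, prob=0.006340
UDUDDU: Ā=29.1506, payoff=0.0000, prob=0.011775
DUUDDU: Ā=27.3506, payoff=1.3779, prob=0.011775
UUUDDU: Ā=40.5317, payoff=2.0419, prob=0.021867
DDDUDU: Ā=18.4307, payoff=0.9552, prob=0.006340
UDDUDU: Ā=27.3130, payoff=1.4155, prob=0.011775
DUDUDU: Ā=25.5130, payoff=3.2155, prob=0.011775
UUDUDU: Ā=37.8085, payoff=4.7652, prob=0.021867
DDUUDU: Ā=24.0190, payoff=4.7095, prob=0.011775
UDUUDU: Ā=35.5945, payoff=6.9792, prob=0.021867
DUUUDU: Ā=33.7945, payoff=8.7792, prob=0.021867
UUUUDU: Ā=50.0809, payoff=13.0101, prob=0.040610
DDDDUU: Ā=17.4015, payoff=1.9844, prob=0.006340
UDDDUU: Ā=25.7878, payoff=2.9407, prob=0.011775
DUDDUU: Ā=23.9878, payoff=4.7407, prob=0.011775
UUDDUU: Ā=35.5482, payoff=7.0254, prob=0.021867
DDUDUU: Ā=22.4938, payoff=6.2347, prob=0.011775
UDUDUU: Ā=33.3342, payoff=9.2394, prob=0.021867
DUUDUU: Ā=31.5342, payoff=11.0394, prob=0.021867
UUUDUU: Ā=46.7314, payoff=16.3596, prob=0.040610
DDDUUU: Ā=21.2538, payoff=7.4748, prob=0.011775
UDDUUU: Ā=31.4966, payoff=11.0770, prob=0.021867
DUDUUU: Ā=29.6966, payoff=12.8770, prob=0.021867
UUDUUU: Ā=44.0082, payoff=19.0828, prob=0.040610
DDUUUU: Ā=28.2026, payoff=14.3710, prob=0.021867
UDUUUU: Ā=41.7942, payoff=21.2968, prob=0.040610
DUUUUU: Ā=39.9942, payoff=23.0968, prob=0.040610
UUUUUU: Ā=59.2684, payoff=34.2279, prob=0.075419
Price = Σ prob·payoff / R^6 = 9.353767 / 1.677100 = 5.5773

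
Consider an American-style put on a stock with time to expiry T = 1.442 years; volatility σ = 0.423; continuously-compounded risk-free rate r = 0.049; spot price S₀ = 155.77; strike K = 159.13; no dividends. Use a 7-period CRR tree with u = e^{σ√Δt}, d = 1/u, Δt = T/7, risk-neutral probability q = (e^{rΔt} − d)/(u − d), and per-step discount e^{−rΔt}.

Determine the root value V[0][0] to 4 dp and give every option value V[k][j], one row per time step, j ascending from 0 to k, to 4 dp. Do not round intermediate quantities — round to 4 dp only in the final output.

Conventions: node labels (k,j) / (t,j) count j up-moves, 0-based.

Δt=0.20600  u=1.21166  d=0.82532  q=0.47841  discount=0.98996
step 7 (expiry): payoffs max(K−S,0) = 118.5017 99.4832 71.5619 30.5704 0.0000 0.0000 0.0000 0.0000
k=6: (k=6,j=0): S=49.2275, K−S=109.9025, hold=108.3043 ⇒ V=109.9025 exercise | (k=6,j=1): S=72.2714, K−S=86.8586, hold=85.2604 ⇒ V=86.8586 exercise | (k=6,j=2): S=106.1024, K−S=53.0276, hold=51.4294 ⇒ V=53.0276 exercise | (k=6,j=3): S=155.7700, K−S=3.3600, hold=15.7851 ⇒ V=15.7851 continue | (k=6,j=4): S=228.6875, K−S=0.0000, hold=0.0000 ⇒ V=0.0000 continue | (k=6,j=5): S=335.7384, K−S=0.0000, hold=0.0000 ⇒ V=0.0000 continue | (k=6,j=6): S=492.9010, K−S=0.0000, hold=0.0000 ⇒ V=0.0000 continue
k=5: (k=5,j=0): S=59.6468, K−S=99.4832, hold=97.8850 ⇒ V=99.4832 exercise | (k=5,j=1): S=87.5681, K−S=71.5619, hold=69.9637 ⇒ V=71.5619 exercise | (k=5,j=2): S=128.5596, K−S=30.5704, hold=34.8568 ⇒ V=34.8568 continue | (k=5,j=3): S=188.7396, K−S=0.0000, hold=8.1507 ⇒ V=8.1507 continue | (k=5,j=4): S=277.0906, K−S=0.0000, hold=0.0000 ⇒ V=0.0000 continue | (k=5,j=5): S=406.7995, K−S=0.0000, hold=0.0000 ⇒ V=0.0000 continue
k=4: (k=4,j=0): S=72.2714, K−S=86.8586, hold=85.2604 ⇒ V=86.8586 exercise | (k=4,j=1): S=106.1024, K−S=53.0276, hold=53.4595 ⇒ V=53.4595 continue | (k=4,j=2): S=155.7700, K−S=3.3600, hold=21.8586 ⇒ V=21.8586 continue | (k=4,j=3): S=228.6875, K−S=0.0000, hold=4.2086 ⇒ V=4.2086 continue | (k=4,j=4): S=335.7384, K−S=0.0000, hold=0.0000 ⇒ V=0.0000 continue
k=3: (k=3,j=0): S=87.5681, K−S=71.5619, hold=70.1683 ⇒ V=71.5619 exercise | (k=3,j=1): S=128.5596, K−S=30.5704, hold=37.9562 ⇒ V=37.9562 continue | (k=3,j=2): S=188.7396, K−S=0.0000, hold=13.2799 ⇒ V=13.2799 continue | (k=3,j=3): S=277.0906, K−S=0.0000, hold=2.1731 ⇒ V=2.1731 continue
k=2: (k=2,j=0): S=106.1024, K−S=53.0276, hold=54.9274 ⇒ V=54.9274 continue | (k=2,j=1): S=155.7700, K−S=3.3600, hold=25.8882 ⇒ V=25.8882 continue | (k=2,j=2): S=228.6875, K−S=0.0000, hold=7.8863 ⇒ V=7.8863 continue
k=1: (k=1,j=0): S=128.5596, K−S=30.5704, hold=40.6227 ⇒ V=40.6227 continue | (k=1,j=1): S=188.7396, K−S=0.0000, hold=17.1024 ⇒ V=17.1024 continue
k=0: (k=0,j=0): S=155.7700, K−S=3.3600, hold=29.0754 ⇒ V=29.0754 continue

price = 29.0754
tree:
29.0754
40.6227 17.1024
54.9274 25.8882 7.8863
71.5619 37.9562 13.2799 2.1731
86.8586 53.4595 21.8586 4.2086 0.0000
99.4832 71.5619 34.8568 8.1507 0.0000 0.0000
109.9025 86.8586 53.0276 15.7851 0.0000 0.0000 0.0000
118.5017 99.4832 71.5619 30.5704 0.0000 0.0000 0.0000 0.0000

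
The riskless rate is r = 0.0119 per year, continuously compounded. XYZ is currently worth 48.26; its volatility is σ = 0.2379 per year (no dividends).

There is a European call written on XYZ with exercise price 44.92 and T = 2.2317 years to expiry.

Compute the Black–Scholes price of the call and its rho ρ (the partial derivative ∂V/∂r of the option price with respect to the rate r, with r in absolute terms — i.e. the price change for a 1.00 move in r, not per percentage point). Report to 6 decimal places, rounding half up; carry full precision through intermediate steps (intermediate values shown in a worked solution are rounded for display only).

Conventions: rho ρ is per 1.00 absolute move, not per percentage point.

σ√T = 0.2379·√2.2317 = 0.355396
d₁ = (ln(S/K) + (r+σ²/2)T) / (σ√T) = (ln(48.26/44.92) + (0.0119+0.2379²/2)·2.2317) / 0.355396 = (0.071720 + 0.089710) / 0.355396 = 0.454227
d₂ = d₁ − σ√T = 0.454227 − 0.355396 = 0.098831
e^{−rT} = 0.973792
N(d₁) = 0.675167,  N(d₂) = 0.539364
Call price V = S·N(d₁) − K·e^{−rT}·N(d₂) = 32.583567 − 23.593252 = 8.990315
ρ = K·T·e^{−rT}·N(d₂) = 52.653060

price = 8.990315
ρ = 52.653060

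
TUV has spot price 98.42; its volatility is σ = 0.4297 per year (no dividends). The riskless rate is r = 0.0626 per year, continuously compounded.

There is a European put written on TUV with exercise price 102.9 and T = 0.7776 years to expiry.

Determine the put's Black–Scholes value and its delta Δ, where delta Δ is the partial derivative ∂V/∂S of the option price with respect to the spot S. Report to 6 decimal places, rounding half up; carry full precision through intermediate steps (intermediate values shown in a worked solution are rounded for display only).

price = 14.554871
Δ = -0.420565

σ√T = 0.4297·√0.7776 = 0.378916
d₁ = (ln(S/K) + (r+σ²/2)T) / (σ√T) = (ln(98.42/102.9) + (0.0626+0.4297²/2)·0.7776) / 0.378916 = (-0.044514 + 0.120467) / 0.378916 = 0.200448
d₂ = d₁ − σ√T = 0.200448 − 0.378916 = -0.178469
e^{−rT} = 0.952488
N(−d₁) = 0.420565,  N(−d₂) = 0.570823
Put price V = K·e^{−rT}·N(−d₂) − S·N(−d₁) = 55.946894 − 41.392023 = 14.554871
Δ = −N(−d₁) = -0.420565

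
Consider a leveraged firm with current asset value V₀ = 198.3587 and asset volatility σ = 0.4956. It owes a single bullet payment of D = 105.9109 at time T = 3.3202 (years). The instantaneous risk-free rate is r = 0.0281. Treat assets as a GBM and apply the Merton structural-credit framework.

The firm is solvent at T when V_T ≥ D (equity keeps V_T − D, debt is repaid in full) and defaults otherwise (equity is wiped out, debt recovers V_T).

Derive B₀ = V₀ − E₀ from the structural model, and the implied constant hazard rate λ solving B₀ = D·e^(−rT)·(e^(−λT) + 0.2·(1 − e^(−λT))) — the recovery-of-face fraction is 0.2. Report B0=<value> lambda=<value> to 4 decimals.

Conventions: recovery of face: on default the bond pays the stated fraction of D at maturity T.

B0=82.2852 lambda=0.0612

Work the structural quantities from V₀ = 198.3587 against face 105.9109:
d₁ = [ln(V₀/D) + (r + σ²/2)T] / (σ√T)
   = [ln(198.3587/105.9109) + (0.0281 + 0.5·0.4956²)·3.3202] / (0.4956·√3.3202)
   = [0.627479 + 0.501050] / 0.903053 = 1.249682
d₂ = d₁ − σ√T = 1.249682 − 0.903053 = 0.346628
N(d₁) = 0.894292,  N(d₂) = 0.635565,  e^(−rT) = 0.910922
E₀ = V₀·N(d₁) − D·e^(−rT)·N(d₂)
   = 198.3587·0.894292 − 105.9109·0.910922·0.635565 = 116.073487
B₀ = V₀ − E₀ = 198.3587 − 116.073487 = 82.285213
e^(−λT) = (B₀·e^(rT)/D − 0.2)/(1 − 0.2) = (82.2852·1.097788/105.9109 − 0.2)/0.8 = 0.81612892
λ = −ln(0.81612892)/3.3202 = 0.061196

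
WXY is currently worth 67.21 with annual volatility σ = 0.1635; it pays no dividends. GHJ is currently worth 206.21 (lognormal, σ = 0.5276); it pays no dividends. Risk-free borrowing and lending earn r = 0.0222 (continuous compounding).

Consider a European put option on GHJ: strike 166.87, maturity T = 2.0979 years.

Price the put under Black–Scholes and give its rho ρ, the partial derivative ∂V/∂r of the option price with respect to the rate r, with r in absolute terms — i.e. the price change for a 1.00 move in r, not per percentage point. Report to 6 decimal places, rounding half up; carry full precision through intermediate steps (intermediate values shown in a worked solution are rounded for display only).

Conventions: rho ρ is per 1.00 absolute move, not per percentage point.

σ√T = 0.5276·√2.0979 = 0.764183
d₁ = (ln(S/K) + (r+σ²/2)T) / (σ√T) = (ln(206.21/166.87) + (0.0222+0.5276²/2)·2.0979) / 0.764183 = (0.211680 + 0.338561) / 0.764183 = 0.720039
d₂ = d₁ − σ√T = 0.720039 − 0.764183 = -0.044144
e^{−rT} = 0.954495
N(−d₁) = 0.235751,  N(−d₂) = 0.517605
Put price V = K·e^{−rT}·N(−d₂) − S·N(−d₁) = 82.442352 − 48.614140 = 33.828213
ρ = −K·T·e^{−rT}·N(−d₂) = -172.955810

price = 33.828213
ρ = -172.955810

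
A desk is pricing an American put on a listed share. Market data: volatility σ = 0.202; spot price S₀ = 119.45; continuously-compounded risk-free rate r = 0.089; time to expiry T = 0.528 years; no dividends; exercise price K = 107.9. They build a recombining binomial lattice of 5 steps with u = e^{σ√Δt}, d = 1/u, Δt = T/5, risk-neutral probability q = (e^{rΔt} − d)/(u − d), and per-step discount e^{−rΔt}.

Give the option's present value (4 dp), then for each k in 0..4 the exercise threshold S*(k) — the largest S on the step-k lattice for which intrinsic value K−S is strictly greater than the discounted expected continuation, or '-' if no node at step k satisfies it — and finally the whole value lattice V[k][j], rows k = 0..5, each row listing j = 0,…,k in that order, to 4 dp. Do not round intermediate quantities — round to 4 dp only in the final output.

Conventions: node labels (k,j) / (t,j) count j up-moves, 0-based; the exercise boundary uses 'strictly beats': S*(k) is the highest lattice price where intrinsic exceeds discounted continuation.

Δt=0.10560, u=1.06784, d=0.93647, q=0.55547, disc=e^(-rΔt)=0.99065
k=5 terminal: V=max(K-S,0) → 21.8708 9.8016 0.0000 0.0000 0.0000 0.0000
k=4: j=0 S=91.8658 intr=16.0342 cont=15.0249 V=16.0342[EX]; j=1 S=104.7539 intr=3.1461 cont=4.3163 V=4.3163[hold]; j=2 S=119.4500 intr=0.0000 cont=0.0000 V=0.0000[hold]; j=3 S=136.2079 intr=0.0000 cont=0.0000 V=0.0000[hold]; j=4 S=155.3168 intr=0.0000 cont=0.0000 V=0.0000[hold]  S*(4)=91.8658
k=3: j=0 S=98.0984 intr=9.8016 cont=9.4362 V=9.8016[EX]; j=1 S=111.8608 intr=0.0000 cont=1.9008 V=1.9008[hold]; j=2 S=127.5540 intr=0.0000 cont=0.0000 V=0.0000[hold]; j=3 S=145.4489 intr=0.0000 cont=0.0000 V=0.0000[hold]  S*(3)=98.0984
k=2: j=0 S=104.7539 intr=3.1461 cont=5.3623 V=5.3623[hold]; j=1 S=119.4500 intr=0.0000 cont=0.8371 V=0.8371[hold]; j=2 S=136.2079 intr=0.0000 cont=0.0000 V=0.0000[hold]  S*(2)=-
k=1: j=0 S=111.8608 intr=0.0000 cont=2.8220 V=2.8220[hold]; j=1 S=127.5540 intr=0.0000 cont=0.3686 V=0.3686[hold]  S*(1)=-
k=0: j=0 S=119.4500 intr=0.0000 cont=1.4456 V=1.4456[hold]  S*(0)=-

price = 1.4456
boundary = - - - 98.0984 91.8658
tree:
1.4456
2.8220 0.3686
5.3623 0.8371 0.0000
9.8016 1.9008 0.0000 0.0000
16.0342 4.3163 0.0000 0.0000 0.0000
21.8708 9.8016 0.0000 0.0000 0.0000 0.0000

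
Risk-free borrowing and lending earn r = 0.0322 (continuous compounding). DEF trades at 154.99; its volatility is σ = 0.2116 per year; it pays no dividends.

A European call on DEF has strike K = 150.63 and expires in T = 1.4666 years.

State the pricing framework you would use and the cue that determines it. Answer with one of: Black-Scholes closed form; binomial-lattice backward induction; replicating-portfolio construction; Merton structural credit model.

Key observation: a European claim on DEF (strike 150.63) — a lognormal (GBM) underlying with constant rate and volatility — has an exact closed-form value; no lattice or capital structure is involved.

framework: Black-Scholes closed form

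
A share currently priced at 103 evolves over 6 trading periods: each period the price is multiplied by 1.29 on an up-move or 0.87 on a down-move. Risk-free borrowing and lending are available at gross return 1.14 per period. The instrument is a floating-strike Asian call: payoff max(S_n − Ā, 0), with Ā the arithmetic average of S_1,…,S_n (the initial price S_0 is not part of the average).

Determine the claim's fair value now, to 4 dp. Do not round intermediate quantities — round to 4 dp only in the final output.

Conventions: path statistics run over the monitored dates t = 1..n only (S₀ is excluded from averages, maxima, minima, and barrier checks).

price = 27.7164

With p* = (R−d)/(u−d) = 0.6429, sum probability × payoff across the paths and divide by R^6.
Enumerate all 2^6 = 64 price paths (U = up ×1.29, D = down ×0.87); each path with k up-moves has probability p*^k·(1−p*)^(6−k).
DDDDDD: Ā=65.0676, payoff=0.0000, prob=0.002075
UDDDDD: Ā=96.4796, payoff=0.0000, prob=0.003735
DUDDDD: Ā=89.2696, payoff=0.0000, prob=0.003735
UUDDDD: Ā=132.3653, payoff=0.0000, prob=0.006724
DDUDDD: Ā=82.9969, payoff=0.0000, prob=0.003735
UDUDDD: Ā=123.0644, payoff=0.0000, prob=0.006724
DUUDDD: Ā=115.8544, payoff=0.0000, prob=0.006724
UUUDDD: Ā=171.7841, payoff=0.0000, prob=0.012102
DDDUDD: Ā=77.5396, payoff=0.0000, prob=0.003735
UDDUDD: Ā=114.9726, payoff=0.0000, prob=0.006724
DUDUDD: Ā=107.7626, payoff=0.0000, prob=0.006724
UUDUDD: Ā=159.7859, payoff=0.0000, prob=0.012102
DDUUDD: Ā=101.4899, payoff=0.0000, prob=0.006724
UDUUDD: Ā=150.4850, payoff=0.0000, prob=0.012102
DUUUDD: Ā=143.2750, payoff=2.3259, prob=0.012102
UUUUDD: Ā=212.4422, payoff=3.4488, prob=0.021784
DDDDUD: Ā=72.7918, payoff=0.0000, prob=0.003735
UDDDUD: Ā=107.9327, payoff=0.0000, prob=0.006724
DUDDUD: Ā=100.7227, payoff=0.0000, prob=0.006724
UUDDUD: Ā=149.3475, payoff=0.0000, prob=0.012102
DDUDUD: Ā=94.4500, payoff=3.7459, prob=0.006724
UDUDUD: Ā=140.0466, payoff=5.5543, prob=0.012102
DUUDUD: Ā=132.8366, payoff=12.7643, prob=0.012102
UUUDUD: Ā=196.9646, payoff=18.9264, prob=0.021784
DDDUUD: Ā=88.9928, payoff=9.2032, prob=0.006724
UDDUUD: Ā=131.9548, payoff=13.6461, prob=0.012102
DUDUUD: Ā=124.7448, payoff=20.8561, prob=0.012102
UUDUUD: Ā=184.9665, payoff=30.9246, prob=0.021784
DDUUUD: Ā=118.4721, payoff=27.1288, prob=0.012102
UDUUUD: Ā=175.6656, payoff=40.2255, prob=0.021784
DUUUUD: Ā=168.4556, payoff=47.4355, prob=0.021784
UUUUUD: Ā=249.7789, payoff=70.3353, prob=0.039212
DDDDDU: Ā=68.6613, payoff=0.0000, prob=0.003735
UDDDDU: Ā=101.8081, payoff=0.0000, prob=0.006724
DUDDDU: Ā=94.5981, payoff=3.5979, prob=0.006724
UUDDDU: Ā=140.2661, payoff=5.3348, prob=0.012102
DDUDDU: Ā=88.3254, payoff=9.8706, prob=0.006724
UDUDDU: Ā=130.9652, payoff=14.6357, prob=0.012102
DUUDDU: Ā=123.7552, payoff=21.8457, prob=0.012102
UUUDDU: Ā=183.4991, payoff=32.3919, prob=0.021784
DDDUDU: Ā=82.8681, payoff=15.3279, prob=0.006724
UDDUDU: Ā=122.8734, payoff=22.7275, prob=0.012102
DUDUDU: Ā=115.6634, payoff=29.9375, prob=0.012102
UUDUDU: Ā=171.5009, payoff=44.3901, prob=0.021784
DDUUDU: Ā=109.3907, payoff=36.2102, prob=0.012102
UDUUDU: Ā=162.2000, payoff=53.6910, prob=0.021784
DUUUDU: Ā=154.9900, payoff=60.9010, prob=0.021784
UUUUDU: Ā=229.8128, payoff=90.3015, prob=0.039212
DDDDUU: Ā=78.1203, payoff=20.0757, prob=0.006724
UDDDUU: Ā=115.8336, payoff=29.7674, prob=0.012102
DUDDUU: Ā=108.6236, payoff=36.9774, prob=0.012102
UUDDUU: Ā=161.0625, payoff=54.8285, prob=0.021784
DDUDUU: Ā=102.3509, payoff=43.2501, prob=0.012102
UDUDUU: Ā=151.7616, payoff=64.1294, prob=0.021784
DUUDUU: Ā=144.5516, payoff=71.3394, prob=0.021784
UUUDUU: Ā=214.3352, payoff=105.7791, prob=0.039212
DDDUUU: Ā=96.8936, payoff=48.7073, prob=0.012102
UDDUUU: Ā=143.6698, payoff=72.2212, prob=0.021784
DUDUUU: Ā=136.4598, payoff=79.4312, prob=0.021784
UUDUUU: Ā=202.3370, payoff=117.7773, prob=0.039212
DDUUUU: Ā=130.1871, payoff=85.7039, prob=0.021784
UDUUUU: Ā=193.0361, payoff=127.0782, prob=0.039212
DUUUUU: Ā=185.8261, payoff=134.2882, prob=0.039212
UUUUUU: Ā=275.5352, payoff=199.1169, prob=0.070581
Price = Σ prob·payoff / R^6 = 60.836719 / 2.194973 = 27.7164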